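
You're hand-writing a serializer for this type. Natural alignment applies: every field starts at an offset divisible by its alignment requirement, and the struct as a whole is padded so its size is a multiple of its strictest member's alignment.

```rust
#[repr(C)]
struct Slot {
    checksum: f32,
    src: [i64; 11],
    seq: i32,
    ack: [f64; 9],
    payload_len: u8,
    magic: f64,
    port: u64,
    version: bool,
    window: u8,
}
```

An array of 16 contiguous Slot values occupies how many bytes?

3328

@0: checksum [4B, align 4] → 4
+4 pad (align 8)
@8: src [88B, align 8] → 96
@96: seq [4B, align 4] → 100
+4 pad (align 8)
@104: ack [72B, align 8] → 176
@176: payload_len [1B, align 1] → 177
+7 pad (align 8)
@184: magic [8B, align 8] → 192
@192: port [8B, align 8] → 200
@200: version [1B, align 1] → 201
@201: window [1B, align 1] → 202
+6 tail pad (align 8)
size 208, align 8
array of 16: 16 × 208 = 3328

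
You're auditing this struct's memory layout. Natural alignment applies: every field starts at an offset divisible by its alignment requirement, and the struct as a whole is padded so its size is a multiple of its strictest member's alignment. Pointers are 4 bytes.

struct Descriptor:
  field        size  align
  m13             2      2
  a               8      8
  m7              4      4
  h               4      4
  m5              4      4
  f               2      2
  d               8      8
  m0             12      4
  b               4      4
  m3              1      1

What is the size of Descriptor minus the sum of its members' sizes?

15

@0: m13 [2B, align 2] → 2
+6 pad (align 8)
@8: a [8B, align 8] → 16
@16: m7 [4B, align 4] → 20
@20: h [4B, align 4] → 24
@24: m5 [4B, align 4] → 28
@28: f [2B, align 2] → 30
+2 pad (align 8)
@32: d [8B, align 8] → 40
@40: m0 [12B, align 4] → 52
@52: b [4B, align 4] → 56
@56: m3 [1B, align 1] → 57
+7 tail pad (align 8)
size 64, align 8
data bytes 49, size 64 → padding 15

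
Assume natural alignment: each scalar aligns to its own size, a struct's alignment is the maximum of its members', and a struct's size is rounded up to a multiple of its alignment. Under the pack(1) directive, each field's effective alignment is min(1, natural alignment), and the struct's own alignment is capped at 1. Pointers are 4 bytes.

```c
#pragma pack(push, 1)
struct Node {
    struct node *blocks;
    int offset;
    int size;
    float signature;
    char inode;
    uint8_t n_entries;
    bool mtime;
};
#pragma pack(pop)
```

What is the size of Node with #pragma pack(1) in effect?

19

0..4  blocks  (4B, 1-aligned)
4..8  offset  (4B, 1-aligned)
8..12  size  (4B, 1-aligned)
12..16  signature  (4B, 1-aligned)
16..17  inode  (1B, 1-aligned)
17..18  n_entries  (1B, 1-aligned)
18..19  mtime  (1B, 1-aligned)
sizeof = 19, alignof = 1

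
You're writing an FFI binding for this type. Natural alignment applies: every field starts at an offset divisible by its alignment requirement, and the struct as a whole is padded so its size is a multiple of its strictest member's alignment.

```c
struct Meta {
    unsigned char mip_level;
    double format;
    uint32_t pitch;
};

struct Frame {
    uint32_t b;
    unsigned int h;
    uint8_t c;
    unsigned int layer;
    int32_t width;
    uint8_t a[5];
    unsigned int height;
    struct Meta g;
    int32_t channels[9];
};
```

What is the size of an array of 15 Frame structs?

1440

Meta: mip_level at 0 (size 1, align 1) → ends 1; pad 7 to align 8 for format; format at 8 (size 8, align 8) → ends 16; pitch at 16 (size 4, align 4) → ends 20; tail pad 4 to reach multiple of 8; total 24 bytes, alignment 8
b at 0 (size 4, align 4) → ends 4
h at 4 (size 4, align 4) → ends 8
c at 8 (size 1, align 1) → ends 9
pad 3 to align 4 for layer
layer at 12 (size 4, align 4) → ends 16
width at 16 (size 4, align 4) → ends 20
a at 20 (size 5, align 1) → ends 25
pad 3 to align 4 for height
height at 28 (size 4, align 4) → ends 32
g at 32 (size 24, align 8) → ends 56
channels at 56 (size 36, align 4) → ends 92
tail pad 4 to reach multiple of 8
total 96 bytes, alignment 8
array of 15: 15 × 96 = 1440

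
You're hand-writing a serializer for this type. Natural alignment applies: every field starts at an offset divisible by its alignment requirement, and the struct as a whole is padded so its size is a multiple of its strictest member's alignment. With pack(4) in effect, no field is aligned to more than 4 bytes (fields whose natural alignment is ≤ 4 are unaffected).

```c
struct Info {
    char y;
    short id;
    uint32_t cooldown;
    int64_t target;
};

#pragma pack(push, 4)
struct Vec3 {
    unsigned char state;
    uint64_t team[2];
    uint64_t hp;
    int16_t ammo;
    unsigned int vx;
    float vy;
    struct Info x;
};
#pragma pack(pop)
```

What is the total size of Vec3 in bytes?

Info: @0: y [1B, align 1] → 1; +1 pad (align 2); @2: id [2B, align 2] → 4; @4: cooldown [4B, align 4] → 8; @8: target [8B, align 8] → 16; size 16, align 8
@0: state [1B, align 1] → 1
+3 pad (align 4)
@4: team [16B, align 4] → 20
@20: hp [8B, align 4] → 28
@28: ammo [2B, align 2] → 30
+2 pad (align 4)
@32: vx [4B, align 4] → 36
@36: vy [4B, align 4] → 40
@40: x [16B, align 4] → 56
size 56, align 4

56 bytes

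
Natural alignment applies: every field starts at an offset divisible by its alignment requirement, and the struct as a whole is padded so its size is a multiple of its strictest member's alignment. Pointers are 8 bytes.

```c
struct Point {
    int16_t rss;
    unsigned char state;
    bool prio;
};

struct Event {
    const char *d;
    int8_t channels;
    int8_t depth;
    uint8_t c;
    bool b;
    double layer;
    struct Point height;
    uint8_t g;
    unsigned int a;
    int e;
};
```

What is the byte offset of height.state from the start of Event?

Point: @0: rss [2B, align 2] → 2; @2: state [1B, align 1] → 3; @3: prio [1B, align 1] → 4; size 4, align 2
@0: d [8B, align 8] → 8
@8: channels [1B, align 1] → 9
@9: depth [1B, align 1] → 10
@10: c [1B, align 1] → 11
@11: b [1B, align 1] → 12
+4 pad (align 8)
@16: layer [8B, align 8] → 24
@24: height [4B, align 2] → 28
within Point: state at 2
24 + 2 = 26

26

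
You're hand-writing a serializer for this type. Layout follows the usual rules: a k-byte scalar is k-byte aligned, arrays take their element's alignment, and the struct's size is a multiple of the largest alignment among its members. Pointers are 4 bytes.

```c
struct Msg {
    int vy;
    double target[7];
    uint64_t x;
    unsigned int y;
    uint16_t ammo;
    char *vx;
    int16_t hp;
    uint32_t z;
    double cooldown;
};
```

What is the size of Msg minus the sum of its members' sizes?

12

@0: vy [4B, align 4] → 4
+4 pad (align 8)
@8: target [56B, align 8] → 64
@64: x [8B, align 8] → 72
@72: y [4B, align 4] → 76
@76: ammo [2B, align 2] → 78
+2 pad (align 4)
@80: vx [4B, align 4] → 84
@84: hp [2B, align 2] → 86
+2 pad (align 4)
@88: z [4B, align 4] → 92
+4 pad (align 8)
@96: cooldown [8B, align 8] → 104
size 104, align 8
data bytes 92, size 104 → padding 12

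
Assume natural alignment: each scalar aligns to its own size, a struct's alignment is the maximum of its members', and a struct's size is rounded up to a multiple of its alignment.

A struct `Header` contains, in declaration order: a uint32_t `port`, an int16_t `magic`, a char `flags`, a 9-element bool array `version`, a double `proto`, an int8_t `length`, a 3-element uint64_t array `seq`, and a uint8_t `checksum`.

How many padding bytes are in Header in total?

14

0..4  port  (4B, 4-aligned)
4..6  magic  (2B, 2-aligned)
6..7  flags  (1B, 1-aligned)
7..16  version  (9B, 1-aligned)
16..24  proto  (8B, 8-aligned)
24..25  length  (1B, 1-aligned)
25..32  -- padding (7B)
32..56  seq  (24B, 8-aligned)
56..57  checksum  (1B, 1-aligned)
57..64  -- tail padding (7B)
sizeof = 64, alignof = 8
data bytes 50, size 64 → padding 14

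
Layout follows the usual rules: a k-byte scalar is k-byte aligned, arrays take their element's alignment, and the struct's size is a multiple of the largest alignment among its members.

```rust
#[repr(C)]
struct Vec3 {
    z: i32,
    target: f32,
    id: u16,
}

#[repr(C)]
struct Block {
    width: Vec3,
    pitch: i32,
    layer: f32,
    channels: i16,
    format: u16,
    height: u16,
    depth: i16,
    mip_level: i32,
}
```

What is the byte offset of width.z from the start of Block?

0

Vec3: @0: z [4B, align 4] → 4; @4: target [4B, align 4] → 8; @8: id [2B, align 2] → 10; +2 tail pad (align 4); size 12, align 4
@0: width [12B, align 4] → 12
within Vec3: z at 0
0 + 0 = 0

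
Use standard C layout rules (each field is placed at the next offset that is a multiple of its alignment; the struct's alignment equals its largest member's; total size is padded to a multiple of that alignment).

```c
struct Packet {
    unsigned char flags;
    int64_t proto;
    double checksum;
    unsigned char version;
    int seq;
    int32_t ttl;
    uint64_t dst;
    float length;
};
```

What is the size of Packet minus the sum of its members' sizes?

18

flags at 0 (size 1, align 1) → ends 1
pad 7 to align 8 for proto
proto at 8 (size 8, align 8) → ends 16
checksum at 16 (size 8, align 8) → ends 24
version at 24 (size 1, align 1) → ends 25
pad 3 to align 4 for seq
seq at 28 (size 4, align 4) → ends 32
ttl at 32 (size 4, align 4) → ends 36
pad 4 to align 8 for dst
dst at 40 (size 8, align 8) → ends 48
length at 48 (size 4, align 4) → ends 52
tail pad 4 to reach multiple of 8
total 56 bytes, alignment 8
data bytes 38, size 56 → padding 18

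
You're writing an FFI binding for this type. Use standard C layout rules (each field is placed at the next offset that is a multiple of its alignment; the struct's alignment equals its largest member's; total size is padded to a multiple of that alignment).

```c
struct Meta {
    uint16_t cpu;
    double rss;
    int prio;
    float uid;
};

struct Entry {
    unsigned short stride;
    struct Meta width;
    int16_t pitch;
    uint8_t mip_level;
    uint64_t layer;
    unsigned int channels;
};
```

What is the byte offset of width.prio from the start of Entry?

24

Meta: cpu at 0 (size 2, align 2) → ends 2; pad 6 to align 8 for rss; rss at 8 (size 8, align 8) → ends 16; prio at 16 (size 4, align 4) → ends 20; uid at 20 (size 4, align 4) → ends 24; total 24 bytes, alignment 8
stride at 0 (size 2, align 2) → ends 2
pad 6 to align 8 for width
width at 8 (size 24, align 8) → ends 32
within Meta: prio at 16
8 + 16 = 24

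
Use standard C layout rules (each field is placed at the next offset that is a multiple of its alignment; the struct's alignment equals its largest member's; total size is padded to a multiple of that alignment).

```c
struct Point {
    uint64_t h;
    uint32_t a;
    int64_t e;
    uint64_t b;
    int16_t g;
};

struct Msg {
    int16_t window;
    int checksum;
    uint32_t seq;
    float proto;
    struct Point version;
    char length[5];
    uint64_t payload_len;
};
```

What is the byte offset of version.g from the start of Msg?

48

Point: 0..8  h  (8B, 8-aligned); 8..12  a  (4B, 4-aligned); 12..16  -- padding (4B); 16..24  e  (8B, 8-aligned); 24..32  b  (8B, 8-aligned); 32..34  g  (2B, 2-aligned); 34..40  -- tail padding (6B); sizeof = 40, alignof = 8
0..2  window  (2B, 2-aligned)
2..4  -- padding (2B)
4..8  checksum  (4B, 4-aligned)
8..12  seq  (4B, 4-aligned)
12..16  proto  (4B, 4-aligned)
16..56  version  (40B, 8-aligned)
within Point: g at 32
16 + 32 = 48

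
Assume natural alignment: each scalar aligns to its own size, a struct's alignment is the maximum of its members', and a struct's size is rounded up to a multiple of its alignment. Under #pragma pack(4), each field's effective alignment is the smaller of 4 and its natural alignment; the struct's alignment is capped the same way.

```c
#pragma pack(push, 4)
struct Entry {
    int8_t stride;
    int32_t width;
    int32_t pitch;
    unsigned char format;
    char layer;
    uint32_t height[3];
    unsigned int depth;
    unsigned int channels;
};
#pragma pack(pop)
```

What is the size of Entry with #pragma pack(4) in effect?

36

@0: stride [1B, align 1] → 1
+3 pad (align 4)
@4: width [4B, align 4] → 8
@8: pitch [4B, align 4] → 12
@12: format [1B, align 1] → 13
@13: layer [1B, align 1] → 14
+2 pad (align 4)
@16: height [12B, align 4] → 28
@28: depth [4B, align 4] → 32
@32: channels [4B, align 4] → 36
size 36, align 4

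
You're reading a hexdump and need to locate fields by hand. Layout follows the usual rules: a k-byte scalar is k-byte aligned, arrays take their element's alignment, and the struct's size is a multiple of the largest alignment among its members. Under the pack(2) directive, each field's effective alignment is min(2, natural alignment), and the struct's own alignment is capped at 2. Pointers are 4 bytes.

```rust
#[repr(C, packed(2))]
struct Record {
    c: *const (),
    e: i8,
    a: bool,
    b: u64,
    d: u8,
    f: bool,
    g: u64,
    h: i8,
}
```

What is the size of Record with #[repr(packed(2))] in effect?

@0: c [4B, align 2] → 4
@4: e [1B, align 1] → 5
@5: a [1B, align 1] → 6
@6: b [8B, align 2] → 14
@14: d [1B, align 1] → 15
@15: f [1B, align 1] → 16
@16: g [8B, align 2] → 24
@24: h [1B, align 1] → 25
+1 tail pad (align 2)
size 26, align 2

26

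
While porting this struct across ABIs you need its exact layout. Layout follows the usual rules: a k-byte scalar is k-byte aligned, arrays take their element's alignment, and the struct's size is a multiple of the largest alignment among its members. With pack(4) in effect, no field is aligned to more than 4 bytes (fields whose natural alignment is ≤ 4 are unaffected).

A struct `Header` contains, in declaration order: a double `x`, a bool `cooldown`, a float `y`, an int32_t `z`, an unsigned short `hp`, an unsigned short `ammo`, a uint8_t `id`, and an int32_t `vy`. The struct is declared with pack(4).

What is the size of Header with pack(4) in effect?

0..8  x  (8B, 4-aligned)
8..9  cooldown  (1B, 1-aligned)
9..12  -- padding (3B)
12..16  y  (4B, 4-aligned)
16..20  z  (4B, 4-aligned)
20..22  hp  (2B, 2-aligned)
22..24  ammo  (2B, 2-aligned)
24..25  id  (1B, 1-aligned)
25..28  -- padding (3B)
28..32  vy  (4B, 4-aligned)
sizeof = 32, alignof = 4

32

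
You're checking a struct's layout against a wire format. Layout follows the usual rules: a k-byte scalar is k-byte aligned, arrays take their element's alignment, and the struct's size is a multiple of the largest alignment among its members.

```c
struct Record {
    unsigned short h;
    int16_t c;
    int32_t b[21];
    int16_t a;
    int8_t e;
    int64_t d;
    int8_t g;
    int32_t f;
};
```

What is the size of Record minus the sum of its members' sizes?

0..2  h  (2B, 2-aligned)
2..4  c  (2B, 2-aligned)
4..88  b  (84B, 4-aligned)
88..90  a  (2B, 2-aligned)
90..91  e  (1B, 1-aligned)
91..96  -- padding (5B)
96..104  d  (8B, 8-aligned)
104..105  g  (1B, 1-aligned)
105..108  -- padding (3B)
108..112  f  (4B, 4-aligned)
sizeof = 112, alignof = 8
data bytes 104, size 112 → padding 8

8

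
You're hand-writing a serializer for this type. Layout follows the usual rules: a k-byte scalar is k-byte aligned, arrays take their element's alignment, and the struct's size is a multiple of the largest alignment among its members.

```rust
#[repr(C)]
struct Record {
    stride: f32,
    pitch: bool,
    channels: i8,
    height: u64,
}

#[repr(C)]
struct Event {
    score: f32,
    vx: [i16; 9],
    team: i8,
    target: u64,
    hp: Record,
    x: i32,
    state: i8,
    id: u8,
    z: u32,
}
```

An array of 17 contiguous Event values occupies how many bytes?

Record: stride at 0 (size 4, align 4) → ends 4; pitch at 4 (size 1, align 1) → ends 5; channels at 5 (size 1, align 1) → ends 6; pad 2 to align 8 for height; height at 8 (size 8, align 8) → ends 16; total 16 bytes, alignment 8
score at 0 (size 4, align 4) → ends 4
vx at 4 (size 18, align 2) → ends 22
team at 22 (size 1, align 1) → ends 23
pad 1 to align 8 for target
target at 24 (size 8, align 8) → ends 32
hp at 32 (size 16, align 8) → ends 48
x at 48 (size 4, align 4) → ends 52
state at 52 (size 1, align 1) → ends 53
id at 53 (size 1, align 1) → ends 54
pad 2 to align 4 for z
z at 56 (size 4, align 4) → ends 60
tail pad 4 to reach multiple of 8
total 64 bytes, alignment 8
array of 17: 17 × 64 = 1088

1088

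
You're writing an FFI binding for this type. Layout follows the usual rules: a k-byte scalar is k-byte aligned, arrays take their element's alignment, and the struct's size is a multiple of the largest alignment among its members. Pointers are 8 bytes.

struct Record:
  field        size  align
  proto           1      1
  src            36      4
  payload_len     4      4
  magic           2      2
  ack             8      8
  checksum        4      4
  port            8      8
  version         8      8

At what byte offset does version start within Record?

@0: proto [1B, align 1] → 1
+3 pad (align 4)
@4: src [36B, align 4] → 40
@40: payload_len [4B, align 4] → 44
@44: magic [2B, align 2] → 46
+2 pad (align 8)
@48: ack [8B, align 8] → 56
@56: checksum [4B, align 4] → 60
+4 pad (align 8)
@64: port [8B, align 8] → 72
@72: version [8B, align 8] → 80

72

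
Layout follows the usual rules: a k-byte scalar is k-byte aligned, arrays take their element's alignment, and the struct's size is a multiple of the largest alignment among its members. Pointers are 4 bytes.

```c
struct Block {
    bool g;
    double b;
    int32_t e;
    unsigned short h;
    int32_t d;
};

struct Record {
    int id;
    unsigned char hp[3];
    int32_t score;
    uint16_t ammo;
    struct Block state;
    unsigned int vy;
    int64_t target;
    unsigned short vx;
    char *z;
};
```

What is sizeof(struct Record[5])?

Block: 0..1  g  (1B, 1-aligned); 1..8  -- padding (7B); 8..16  b  (8B, 8-aligned); 16..20  e  (4B, 4-aligned); 20..22  h  (2B, 2-aligned); 22..24  -- padding (2B); 24..28  d  (4B, 4-aligned); 28..32  -- tail padding (4B); sizeof = 32, alignof = 8
0..4  id  (4B, 4-aligned)
4..7  hp  (3B, 1-aligned)
7..8  -- padding (1B)
8..12  score  (4B, 4-aligned)
12..14  ammo  (2B, 2-aligned)
14..16  -- padding (2B)
16..48  state  (32B, 8-aligned)
48..52  vy  (4B, 4-aligned)
52..56  -- padding (4B)
56..64  target  (8B, 8-aligned)
64..66  vx  (2B, 2-aligned)
66..68  -- padding (2B)
68..72  z  (4B, 4-aligned)
sizeof = 72, alignof = 8
array of 5: 5 × 72 = 360

360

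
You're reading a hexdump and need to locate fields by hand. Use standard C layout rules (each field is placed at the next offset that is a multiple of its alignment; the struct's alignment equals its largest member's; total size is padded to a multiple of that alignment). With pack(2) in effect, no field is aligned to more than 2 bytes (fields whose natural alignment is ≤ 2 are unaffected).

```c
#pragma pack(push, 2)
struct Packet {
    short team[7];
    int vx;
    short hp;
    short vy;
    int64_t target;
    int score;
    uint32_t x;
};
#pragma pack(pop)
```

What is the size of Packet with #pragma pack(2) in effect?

@0: team [14B, align 2] → 14
@14: vx [4B, align 2] → 18
@18: hp [2B, align 2] → 20
@20: vy [2B, align 2] → 22
@22: target [8B, align 2] → 30
@30: score [4B, align 2] → 34
@34: x [4B, align 2] → 38
size 38, align 2

38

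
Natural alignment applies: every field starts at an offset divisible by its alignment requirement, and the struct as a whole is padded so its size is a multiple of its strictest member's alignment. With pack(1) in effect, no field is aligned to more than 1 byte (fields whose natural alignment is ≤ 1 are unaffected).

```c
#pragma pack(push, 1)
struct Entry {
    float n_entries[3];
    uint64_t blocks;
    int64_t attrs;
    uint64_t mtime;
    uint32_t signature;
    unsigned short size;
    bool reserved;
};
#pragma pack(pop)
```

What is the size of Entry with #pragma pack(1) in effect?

0..12  n_entries  (12B, 1-aligned)
12..20  blocks  (8B, 1-aligned)
20..28  attrs  (8B, 1-aligned)
28..36  mtime  (8B, 1-aligned)
36..40  signature  (4B, 1-aligned)
40..42  size  (2B, 1-aligned)
42..43  reserved  (1B, 1-aligned)
sizeof = 43, alignof = 1

43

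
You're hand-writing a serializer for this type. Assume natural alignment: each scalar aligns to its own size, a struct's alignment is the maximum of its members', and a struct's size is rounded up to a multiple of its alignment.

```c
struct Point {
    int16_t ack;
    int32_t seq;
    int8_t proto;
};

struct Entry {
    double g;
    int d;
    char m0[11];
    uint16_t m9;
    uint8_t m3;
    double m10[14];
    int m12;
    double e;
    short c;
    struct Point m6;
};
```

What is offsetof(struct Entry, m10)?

32

Point: @0: ack [2B, align 2] → 2; +2 pad (align 4); @4: seq [4B, align 4] → 8; @8: proto [1B, align 1] → 9; +3 tail pad (align 4); size 12, align 4
@0: g [8B, align 8] → 8
@8: d [4B, align 4] → 12
@12: m0 [11B, align 1] → 23
+1 pad (align 2)
@24: m9 [2B, align 2] → 26
@26: m3 [1B, align 1] → 27
+5 pad (align 8)
@32: m10 [112B, align 8] → 144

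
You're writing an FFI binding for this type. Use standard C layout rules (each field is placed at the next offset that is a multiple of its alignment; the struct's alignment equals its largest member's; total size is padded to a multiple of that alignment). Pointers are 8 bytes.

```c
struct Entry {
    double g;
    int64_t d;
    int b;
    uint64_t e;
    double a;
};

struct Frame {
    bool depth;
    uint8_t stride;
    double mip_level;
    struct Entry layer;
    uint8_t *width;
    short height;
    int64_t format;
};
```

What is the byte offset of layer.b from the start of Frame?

Entry: g at 0 (size 8, align 8) → ends 8; d at 8 (size 8, align 8) → ends 16; b at 16 (size 4, align 4) → ends 20; pad 4 to align 8 for e; e at 24 (size 8, align 8) → ends 32; a at 32 (size 8, align 8) → ends 40; total 40 bytes, alignment 8
depth at 0 (size 1, align 1) → ends 1
stride at 1 (size 1, align 1) → ends 2
pad 6 to align 8 for mip_level
mip_level at 8 (size 8, align 8) → ends 16
layer at 16 (size 40, align 8) → ends 56
within Entry: b at 16
16 + 16 = 32

32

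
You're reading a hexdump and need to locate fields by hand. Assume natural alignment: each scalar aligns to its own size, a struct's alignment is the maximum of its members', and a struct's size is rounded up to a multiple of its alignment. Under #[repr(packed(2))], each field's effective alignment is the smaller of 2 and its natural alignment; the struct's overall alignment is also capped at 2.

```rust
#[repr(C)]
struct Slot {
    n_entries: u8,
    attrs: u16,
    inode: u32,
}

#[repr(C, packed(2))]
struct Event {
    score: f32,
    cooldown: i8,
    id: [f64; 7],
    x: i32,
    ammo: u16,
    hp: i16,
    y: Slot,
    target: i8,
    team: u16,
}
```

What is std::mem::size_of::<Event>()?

Slot: n_entries at 0 (size 1, align 1) → ends 1; pad 1 to align 2 for attrs; attrs at 2 (size 2, align 2) → ends 4; inode at 4 (size 4, align 4) → ends 8; total 8 bytes, alignment 4
score at 0 (size 4, align 2) → ends 4
cooldown at 4 (size 1, align 1) → ends 5
pad 1 to align 2 for id
id at 6 (size 56, align 2) → ends 62
x at 62 (size 4, align 2) → ends 66
ammo at 66 (size 2, align 2) → ends 68
hp at 68 (size 2, align 2) → ends 70
y at 70 (size 8, align 2) → ends 78
target at 78 (size 1, align 1) → ends 79
pad 1 to align 2 for team
team at 80 (size 2, align 2) → ends 82
total 82 bytes, alignment 2

82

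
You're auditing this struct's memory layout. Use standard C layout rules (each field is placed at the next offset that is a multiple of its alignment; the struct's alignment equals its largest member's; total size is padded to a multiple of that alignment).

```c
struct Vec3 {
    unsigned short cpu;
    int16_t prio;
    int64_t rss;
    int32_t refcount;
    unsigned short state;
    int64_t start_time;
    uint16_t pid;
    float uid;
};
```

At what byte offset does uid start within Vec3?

cpu at 0 (size 2, align 2) → ends 2
prio at 2 (size 2, align 2) → ends 4
pad 4 to align 8 for rss
rss at 8 (size 8, align 8) → ends 16
refcount at 16 (size 4, align 4) → ends 20
state at 20 (size 2, align 2) → ends 22
pad 2 to align 8 for start_time
start_time at 24 (size 8, align 8) → ends 32
pid at 32 (size 2, align 2) → ends 34
pad 2 to align 4 for uid
uid at 36 (size 4, align 4) → ends 40

36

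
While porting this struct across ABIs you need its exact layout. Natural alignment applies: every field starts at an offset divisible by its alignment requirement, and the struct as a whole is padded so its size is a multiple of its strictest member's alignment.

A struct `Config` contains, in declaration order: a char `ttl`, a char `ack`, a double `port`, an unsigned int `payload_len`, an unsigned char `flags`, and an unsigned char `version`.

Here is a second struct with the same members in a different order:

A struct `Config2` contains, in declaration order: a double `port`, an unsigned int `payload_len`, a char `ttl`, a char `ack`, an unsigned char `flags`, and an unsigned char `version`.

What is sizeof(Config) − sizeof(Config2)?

@0: ttl [1B, align 1] → 1
@1: ack [1B, align 1] → 2
+6 pad (align 8)
@8: port [8B, align 8] → 16
@16: payload_len [4B, align 4] → 20
@20: flags [1B, align 1] → 21
@21: version [1B, align 1] → 22
+2 tail pad (align 8)
size 24, align 8
— Config2 —
@0: port [8B, align 8] → 8
@8: payload_len [4B, align 4] → 12
@12: ttl [1B, align 1] → 13
@13: ack [1B, align 1] → 14
@14: flags [1B, align 1] → 15
@15: version [1B, align 1] → 16
size 16, align 8
24 − 16 = 8

8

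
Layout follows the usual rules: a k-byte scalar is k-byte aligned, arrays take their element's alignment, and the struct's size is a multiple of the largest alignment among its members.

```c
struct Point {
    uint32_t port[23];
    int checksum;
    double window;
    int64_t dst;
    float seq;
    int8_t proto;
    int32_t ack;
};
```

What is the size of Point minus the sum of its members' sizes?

@0: port [92B, align 4] → 92
@92: checksum [4B, align 4] → 96
@96: window [8B, align 8] → 104
@104: dst [8B, align 8] → 112
@112: seq [4B, align 4] → 116
@116: proto [1B, align 1] → 117
+3 pad (align 4)
@120: ack [4B, align 4] → 124
+4 tail pad (align 8)
size 128, align 8
data bytes 121, size 128 → padding 7

7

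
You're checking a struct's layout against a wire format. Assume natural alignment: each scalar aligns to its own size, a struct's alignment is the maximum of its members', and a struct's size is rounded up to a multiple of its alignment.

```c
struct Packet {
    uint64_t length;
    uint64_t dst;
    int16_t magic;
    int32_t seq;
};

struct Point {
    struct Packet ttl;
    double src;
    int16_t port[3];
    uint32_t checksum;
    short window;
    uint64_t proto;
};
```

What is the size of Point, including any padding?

56 bytes

Packet: @0: length [8B, align 8] → 8; @8: dst [8B, align 8] → 16; @16: magic [2B, align 2] → 18; +2 pad (align 4); @20: seq [4B, align 4] → 24; size 24, align 8
@0: ttl [24B, align 8] → 24
@24: src [8B, align 8] → 32
@32: port [6B, align 2] → 38
+2 pad (align 4)
@40: checksum [4B, align 4] → 44
@44: window [2B, align 2] → 46
+2 pad (align 8)
@48: proto [8B, align 8] → 56
size 56, align 8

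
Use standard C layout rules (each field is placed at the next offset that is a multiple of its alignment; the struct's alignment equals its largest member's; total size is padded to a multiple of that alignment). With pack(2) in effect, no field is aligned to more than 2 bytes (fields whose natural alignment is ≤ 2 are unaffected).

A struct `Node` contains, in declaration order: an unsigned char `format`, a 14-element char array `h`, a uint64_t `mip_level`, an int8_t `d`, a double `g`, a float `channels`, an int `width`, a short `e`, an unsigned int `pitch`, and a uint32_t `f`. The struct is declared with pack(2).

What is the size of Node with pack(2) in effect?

52

format at 0 (size 1, align 1) → ends 1
h at 1 (size 14, align 1) → ends 15
pad 1 to align 2 for mip_level
mip_level at 16 (size 8, align 2) → ends 24
d at 24 (size 1, align 1) → ends 25
pad 1 to align 2 for g
g at 26 (size 8, align 2) → ends 34
channels at 34 (size 4, align 2) → ends 38
width at 38 (size 4, align 2) → ends 42
e at 42 (size 2, align 2) → ends 44
pitch at 44 (size 4, align 2) → ends 48
f at 48 (size 4, align 2) → ends 52
total 52 bytes, alignment 2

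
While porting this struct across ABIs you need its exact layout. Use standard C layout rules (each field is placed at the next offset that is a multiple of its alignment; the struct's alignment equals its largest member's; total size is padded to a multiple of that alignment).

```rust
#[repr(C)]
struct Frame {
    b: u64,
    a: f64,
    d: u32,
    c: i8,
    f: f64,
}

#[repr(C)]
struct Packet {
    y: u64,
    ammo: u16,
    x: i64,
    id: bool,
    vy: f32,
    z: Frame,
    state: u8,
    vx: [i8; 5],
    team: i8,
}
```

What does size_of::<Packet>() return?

Frame: b at 0 (size 8, align 8) → ends 8; a at 8 (size 8, align 8) → ends 16; d at 16 (size 4, align 4) → ends 20; c at 20 (size 1, align 1) → ends 21; pad 3 to align 8 for f; f at 24 (size 8, align 8) → ends 32; total 32 bytes, alignment 8
y at 0 (size 8, align 8) → ends 8
ammo at 8 (size 2, align 2) → ends 10
pad 6 to align 8 for x
x at 16 (size 8, align 8) → ends 24
id at 24 (size 1, align 1) → ends 25
pad 3 to align 4 for vy
vy at 28 (size 4, align 4) → ends 32
z at 32 (size 32, align 8) → ends 64
state at 64 (size 1, align 1) → ends 65
vx at 65 (size 5, align 1) → ends 70
team at 70 (size 1, align 1) → ends 71
tail pad 1 to reach multiple of 8
total 72 bytes, alignment 8

72 bytes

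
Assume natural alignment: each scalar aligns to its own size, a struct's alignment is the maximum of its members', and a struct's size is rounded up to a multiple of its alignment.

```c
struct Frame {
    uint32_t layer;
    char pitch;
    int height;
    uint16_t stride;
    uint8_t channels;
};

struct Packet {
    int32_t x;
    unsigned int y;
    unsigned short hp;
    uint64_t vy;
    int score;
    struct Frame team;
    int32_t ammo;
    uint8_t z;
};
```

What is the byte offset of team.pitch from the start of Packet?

Frame: layer at 0 (size 4, align 4) → ends 4; pitch at 4 (size 1, align 1) → ends 5; pad 3 to align 4 for height; height at 8 (size 4, align 4) → ends 12; stride at 12 (size 2, align 2) → ends 14; channels at 14 (size 1, align 1) → ends 15; tail pad 1 to reach multiple of 4; total 16 bytes, alignment 4
x at 0 (size 4, align 4) → ends 4
y at 4 (size 4, align 4) → ends 8
hp at 8 (size 2, align 2) → ends 10
pad 6 to align 8 for vy
vy at 16 (size 8, align 8) → ends 24
score at 24 (size 4, align 4) → ends 28
team at 28 (size 16, align 4) → ends 44
within Frame: pitch at 4
28 + 4 = 32

32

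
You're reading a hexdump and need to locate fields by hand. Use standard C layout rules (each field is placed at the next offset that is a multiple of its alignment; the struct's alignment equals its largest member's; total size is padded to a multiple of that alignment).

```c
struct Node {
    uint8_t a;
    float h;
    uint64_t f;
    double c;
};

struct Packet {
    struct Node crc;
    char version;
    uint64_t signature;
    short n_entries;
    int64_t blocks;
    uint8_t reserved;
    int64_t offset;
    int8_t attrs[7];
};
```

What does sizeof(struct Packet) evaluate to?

Node: a at 0 (size 1, align 1) → ends 1; pad 3 to align 4 for h; h at 4 (size 4, align 4) → ends 8; f at 8 (size 8, align 8) → ends 16; c at 16 (size 8, align 8) → ends 24; total 24 bytes, alignment 8
crc at 0 (size 24, align 8) → ends 24
version at 24 (size 1, align 1) → ends 25
pad 7 to align 8 for signature
signature at 32 (size 8, align 8) → ends 40
n_entries at 40 (size 2, align 2) → ends 42
pad 6 to align 8 for blocks
blocks at 48 (size 8, align 8) → ends 56
reserved at 56 (size 1, align 1) → ends 57
pad 7 to align 8 for offset
offset at 64 (size 8, align 8) → ends 72
attrs at 72 (size 7, align 1) → ends 79
tail pad 1 to reach multiple of 8
total 80 bytes, alignment 8

80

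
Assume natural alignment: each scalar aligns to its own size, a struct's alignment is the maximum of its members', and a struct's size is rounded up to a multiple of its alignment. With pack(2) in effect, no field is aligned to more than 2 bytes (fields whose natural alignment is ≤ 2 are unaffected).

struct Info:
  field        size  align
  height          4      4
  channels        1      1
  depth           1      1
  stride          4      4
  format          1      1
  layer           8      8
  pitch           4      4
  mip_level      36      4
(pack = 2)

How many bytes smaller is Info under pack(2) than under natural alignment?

4

natural layout:
  @0: height [4B, align 4] → 4
  @4: channels [1B, align 1] → 5
  @5: depth [1B, align 1] → 6
  +2 pad (align 4)
  @8: stride [4B, align 4] → 12
  @12: format [1B, align 1] → 13
  +3 pad (align 8)
  @16: layer [8B, align 8] → 24
  @24: pitch [4B, align 4] → 28
  @28: mip_level [36B, align 4] → 64
  size 64, align 8
packed(2) layout:
  @0: height [4B, align 2] → 4
  @4: channels [1B, align 1] → 5
  @5: depth [1B, align 1] → 6
  @6: stride [4B, align 2] → 10
  @10: format [1B, align 1] → 11
  +1 pad (align 2)
  @12: layer [8B, align 2] → 20
  @20: pitch [4B, align 2] → 24
  @24: mip_level [36B, align 2] → 60
  size 60, align 2
64 − 60 = 4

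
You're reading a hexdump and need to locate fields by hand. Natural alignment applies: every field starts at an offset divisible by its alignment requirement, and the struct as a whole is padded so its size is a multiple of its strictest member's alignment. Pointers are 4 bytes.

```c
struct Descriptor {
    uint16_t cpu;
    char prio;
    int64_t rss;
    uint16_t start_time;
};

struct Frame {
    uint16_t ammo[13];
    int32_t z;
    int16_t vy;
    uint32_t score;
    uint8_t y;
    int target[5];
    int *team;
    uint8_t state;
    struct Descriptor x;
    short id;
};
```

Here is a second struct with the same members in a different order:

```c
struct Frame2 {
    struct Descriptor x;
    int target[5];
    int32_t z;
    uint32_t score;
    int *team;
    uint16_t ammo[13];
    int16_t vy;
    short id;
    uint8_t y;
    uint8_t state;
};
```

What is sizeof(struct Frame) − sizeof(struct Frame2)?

16

Descriptor: cpu at 0 (size 2, align 2) → ends 2; prio at 2 (size 1, align 1) → ends 3; pad 5 to align 8 for rss; rss at 8 (size 8, align 8) → ends 16; start_time at 16 (size 2, align 2) → ends 18; tail pad 6 to reach multiple of 8; total 24 bytes, alignment 8
ammo at 0 (size 26, align 2) → ends 26
pad 2 to align 4 for z
z at 28 (size 4, align 4) → ends 32
vy at 32 (size 2, align 2) → ends 34
pad 2 to align 4 for score
score at 36 (size 4, align 4) → ends 40
y at 40 (size 1, align 1) → ends 41
pad 3 to align 4 for target
target at 44 (size 20, align 4) → ends 64
team at 64 (size 4, align 4) → ends 68
state at 68 (size 1, align 1) → ends 69
pad 3 to align 8 for x
x at 72 (size 24, align 8) → ends 96
id at 96 (size 2, align 2) → ends 98
tail pad 6 to reach multiple of 8
total 104 bytes, alignment 8
— Frame2 —
x at 0 (size 24, align 8) → ends 24
target at 24 (size 20, align 4) → ends 44
z at 44 (size 4, align 4) → ends 48
score at 48 (size 4, align 4) → ends 52
team at 52 (size 4, align 4) → ends 56
ammo at 56 (size 26, align 2) → ends 82
vy at 82 (size 2, align 2) → ends 84
id at 84 (size 2, align 2) → ends 86
y at 86 (size 1, align 1) → ends 87
state at 87 (size 1, align 1) → ends 88
total 88 bytes, alignment 8
104 − 88 = 16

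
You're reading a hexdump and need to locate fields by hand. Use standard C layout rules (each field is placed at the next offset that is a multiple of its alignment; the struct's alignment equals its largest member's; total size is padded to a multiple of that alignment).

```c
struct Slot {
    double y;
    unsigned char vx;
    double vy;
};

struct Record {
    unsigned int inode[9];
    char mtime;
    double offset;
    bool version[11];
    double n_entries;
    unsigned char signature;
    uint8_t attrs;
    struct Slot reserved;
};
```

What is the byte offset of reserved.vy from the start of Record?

96

Slot: y at 0 (size 8, align 8) → ends 8; vx at 8 (size 1, align 1) → ends 9; pad 7 to align 8 for vy; vy at 16 (size 8, align 8) → ends 24; total 24 bytes, alignment 8
inode at 0 (size 36, align 4) → ends 36
mtime at 36 (size 1, align 1) → ends 37
pad 3 to align 8 for offset
offset at 40 (size 8, align 8) → ends 48
version at 48 (size 11, align 1) → ends 59
pad 5 to align 8 for n_entries
n_entries at 64 (size 8, align 8) → ends 72
signature at 72 (size 1, align 1) → ends 73
attrs at 73 (size 1, align 1) → ends 74
pad 6 to align 8 for reserved
reserved at 80 (size 24, align 8) → ends 104
within Slot: vy at 16
80 + 16 = 96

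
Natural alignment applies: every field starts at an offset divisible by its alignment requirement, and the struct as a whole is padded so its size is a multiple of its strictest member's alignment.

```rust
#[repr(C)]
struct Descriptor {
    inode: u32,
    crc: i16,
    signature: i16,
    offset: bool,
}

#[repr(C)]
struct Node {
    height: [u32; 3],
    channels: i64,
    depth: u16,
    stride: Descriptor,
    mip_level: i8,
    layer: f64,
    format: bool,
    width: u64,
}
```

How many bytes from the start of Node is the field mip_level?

Descriptor: @0: inode [4B, align 4] → 4; @4: crc [2B, align 2] → 6; @6: signature [2B, align 2] → 8; @8: offset [1B, align 1] → 9; +3 tail pad (align 4); size 12, align 4
@0: height [12B, align 4] → 12
+4 pad (align 8)
@16: channels [8B, align 8] → 24
@24: depth [2B, align 2] → 26
+2 pad (align 4)
@28: stride [12B, align 4] → 40
@40: mip_level [1B, align 1] → 41

40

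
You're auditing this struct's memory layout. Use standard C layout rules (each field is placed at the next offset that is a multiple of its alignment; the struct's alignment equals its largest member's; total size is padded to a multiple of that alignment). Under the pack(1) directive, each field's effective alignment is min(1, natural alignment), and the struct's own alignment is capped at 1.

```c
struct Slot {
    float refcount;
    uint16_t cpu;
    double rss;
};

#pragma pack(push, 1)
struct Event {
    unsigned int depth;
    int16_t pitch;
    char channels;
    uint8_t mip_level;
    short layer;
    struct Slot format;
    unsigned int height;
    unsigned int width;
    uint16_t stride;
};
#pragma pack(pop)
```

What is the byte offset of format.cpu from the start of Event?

Slot: 0..4  refcount  (4B, 4-aligned); 4..6  cpu  (2B, 2-aligned); 6..8  -- padding (2B); 8..16  rss  (8B, 8-aligned); sizeof = 16, alignof = 8
0..4  depth  (4B, 1-aligned)
4..6  pitch  (2B, 1-aligned)
6..7  channels  (1B, 1-aligned)
7..8  mip_level  (1B, 1-aligned)
8..10  layer  (2B, 1-aligned)
10..26  format  (16B, 1-aligned)
within Slot: cpu at 4
10 + 4 = 14

14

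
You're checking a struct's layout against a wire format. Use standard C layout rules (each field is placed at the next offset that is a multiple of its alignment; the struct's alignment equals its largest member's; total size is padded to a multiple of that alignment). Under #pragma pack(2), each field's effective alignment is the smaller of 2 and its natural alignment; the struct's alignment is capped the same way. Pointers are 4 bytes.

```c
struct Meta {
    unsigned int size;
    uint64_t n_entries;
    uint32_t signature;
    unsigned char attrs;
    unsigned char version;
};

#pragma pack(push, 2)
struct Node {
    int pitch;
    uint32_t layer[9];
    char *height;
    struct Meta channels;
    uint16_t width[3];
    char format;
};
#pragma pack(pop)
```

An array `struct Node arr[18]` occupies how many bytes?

1368

Meta: 0..4  size  (4B, 4-aligned); 4..8  -- padding (4B); 8..16  n_entries  (8B, 8-aligned); 16..20  signature  (4B, 4-aligned); 20..21  attrs  (1B, 1-aligned); 21..22  version  (1B, 1-aligned); 22..24  -- tail padding (2B); sizeof = 24, alignof = 8
0..4  pitch  (4B, 2-aligned)
4..40  layer  (36B, 2-aligned)
40..44  height  (4B, 2-aligned)
44..68  channels  (24B, 2-aligned)
68..74  width  (6B, 2-aligned)
74..75  format  (1B, 1-aligned)
75..76  -- tail padding (1B)
sizeof = 76, alignof = 2
array of 18: 18 × 76 = 1368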